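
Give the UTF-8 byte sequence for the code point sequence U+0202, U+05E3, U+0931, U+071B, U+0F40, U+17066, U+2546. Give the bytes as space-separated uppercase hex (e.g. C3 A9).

U+0202: 2-byte form → C8 82.
U+05E3: 2-byte form → D7 A3.
U+0931: 3-byte form → E0 A4 B1.
U+071B: 2-byte form → DC 9B.
U+0F40: 3-byte form → E0 BD 80.
U+17066: 4-byte form → F0 97 81 A6.
U+2546: 3-byte form → E2 95 86.
Concatenated (19 bytes): C8 82 D7 A3 E0 A4 B1 DC 9B E0 BD 80 F0 97 81 A6 E2 95 86.

C8 82 D7 A3 E0 A4 B1 DC 9B E0 BD 80 F0 97 81 A6 E2 95 86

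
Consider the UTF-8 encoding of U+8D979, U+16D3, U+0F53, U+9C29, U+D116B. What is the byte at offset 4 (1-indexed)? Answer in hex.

1-indexed offset 4 is 0-indexed offset 3.
U+8D979 → 4-byte form F2 8D A5 B9 at offsets 0–3.
Offset 3 falls in char 1's range; it's byte 4 of F2 8D A5 B9 = 0xB9.

0xB9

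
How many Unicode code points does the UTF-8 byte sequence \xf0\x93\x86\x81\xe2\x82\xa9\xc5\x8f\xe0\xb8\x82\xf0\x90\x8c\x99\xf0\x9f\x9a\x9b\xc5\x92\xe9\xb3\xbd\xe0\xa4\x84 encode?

9

Byte at offset 0: 0xF0 = 11110000 → 4-byte char (#1). Advance 4.
Byte at offset 4: 0xE2 = 11100010 → 3-byte char (#2). Advance 3.
Byte at offset 7: 0xC5 = 11000101 → 2-byte char (#3). Advance 2.
Byte at offset 9: 0xE0 = 11100000 → 3-byte char (#4). Advance 3.
Byte at offset 12: 0xF0 = 11110000 → 4-byte char (#5). Advance 4.
Byte at offset 16: 0xF0 = 11110000 → 4-byte char (#6). Advance 4.
Byte at offset 20: 0xC5 = 11000101 → 2-byte char (#7). Advance 2.
Byte at offset 22: 0xE9 = 11101001 → 3-byte char (#8). Advance 3.
Byte at offset 25: 0xE0 = 11100000 → 3-byte char (#9). Advance 3.
Reached end at offset 28 after 9 code points.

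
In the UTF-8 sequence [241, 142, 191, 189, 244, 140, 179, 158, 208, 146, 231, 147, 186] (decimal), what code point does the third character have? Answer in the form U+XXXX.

Offset 0: leading byte 0xF1 = 11110001 → 4-byte char #1 = F1 8E BF BD.
Offset 4: leading byte 0xF4 = 11110100 → 4-byte char #2 = F4 8C B3 9E.
Offset 8: leading byte 0xD0 = 11010000 → 2-byte char #3 = D0 92.
Leading byte 0xD0 = 11010000 matches 110xxxxx → 2-byte sequence.
Byte 1: 0xD0 = 11010000, payload 10000 (5 bits).
Byte 2: 0x92 = 10010010 (10xxxxxx ✓), payload 010010.
Concatenate: 10000010010 = 0x412 (11 bits → U+0412).

U+0412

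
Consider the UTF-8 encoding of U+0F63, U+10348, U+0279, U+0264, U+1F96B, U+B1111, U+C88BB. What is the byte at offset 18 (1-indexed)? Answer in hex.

1-indexed offset 18 is 0-indexed offset 17.
U+0F63 → 3-byte form E0 BD A3 at offsets 0–2.
U+10348 → 4-byte form F0 90 8D 88 at offsets 3–6.
U+0279 → 2-byte form C9 B9 at offsets 7–8.
U+0264 → 2-byte form C9 A4 at offsets 9–10.
U+1F96B → 4-byte form F0 9F A5 AB at offsets 11–14.
U+B1111 → 4-byte form F2 B1 84 91 at offsets 15–18.
Offset 17 falls in char 6's range; it's byte 3 of F2 B1 84 91 = 0x84.

0x84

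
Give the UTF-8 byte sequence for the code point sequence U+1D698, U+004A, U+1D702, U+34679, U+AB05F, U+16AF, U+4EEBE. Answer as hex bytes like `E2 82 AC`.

U+1D698: 4-byte form → F0 9D 9A 98.
U+004A: 1-byte form → 4A.
U+1D702: 4-byte form → F0 9D 9C 82.
U+34679: 4-byte form → F0 B4 99 B9.
U+AB05F: 4-byte form → F2 AB 81 9F.
U+16AF: 3-byte form → E1 9A AF.
U+4EEBE: 4-byte form → F1 8E BA BE.
Concatenated (24 bytes): F0 9D 9A 98 4A F0 9D 9C 82 F0 B4 99 B9 F2 AB 81 9F E1 9A AF F1 8E BA BE.

F0 9D 9A 98 4A F0 9D 9C 82 F0 B4 99 B9 F2 AB 81 9F E1 9A AF F1 8E BA BE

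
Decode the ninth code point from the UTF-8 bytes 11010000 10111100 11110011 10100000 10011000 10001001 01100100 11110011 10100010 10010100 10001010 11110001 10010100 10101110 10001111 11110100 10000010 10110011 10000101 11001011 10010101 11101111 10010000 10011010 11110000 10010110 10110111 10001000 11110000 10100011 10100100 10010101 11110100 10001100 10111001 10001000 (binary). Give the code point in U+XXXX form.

Offset 0: leading byte 0xD0 = 11010000 → 2-byte char #1 = D0 BC.
Offset 2: leading byte 0xF3 = 11110011 → 4-byte char #2 = F3 A0 98 89.
Offset 6: leading byte 0x64 = 01100100 → 1-byte char #3 = 64.
Offset 7: leading byte 0xF3 = 11110011 → 4-byte char #4 = F3 A2 94 8A.
Offset 11: leading byte 0xF1 = 11110001 → 4-byte char #5 = F1 94 AE 8F.
Offset 15: leading byte 0xF4 = 11110100 → 4-byte char #6 = F4 82 B3 85.
Offset 19: leading byte 0xCB = 11001011 → 2-byte char #7 = CB 95.
Offset 21: leading byte 0xEF = 11101111 → 3-byte char #8 = EF 90 9A.
Offset 24: leading byte 0xF0 = 11110000 → 4-byte char #9 = F0 96 B7 88.
Leading byte 0xF0 = 11110000 matches 11110xxx → 4-byte sequence.
Byte 1: 0xF0 = 11110000, payload 000 (3 bits).
Byte 2: 0x96 = 10010110 (10xxxxxx ✓), payload 010110.
Byte 3: 0xB7 = 10110111 (10xxxxxx ✓), payload 110111.
Byte 4: 0x88 = 10001000 (10xxxxxx ✓), payload 001000.
Concatenate: 000010110110111001000 = 0x16DC8 (21 bits → U+16DC8).

U+16DC8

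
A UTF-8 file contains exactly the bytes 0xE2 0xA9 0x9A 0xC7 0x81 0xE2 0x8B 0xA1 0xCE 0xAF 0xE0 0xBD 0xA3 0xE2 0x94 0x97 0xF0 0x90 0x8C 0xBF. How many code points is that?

7

Byte at offset 0: 0xE2 = 11100010 → 3-byte char (#1). Advance 3.
Byte at offset 3: 0xC7 = 11000111 → 2-byte char (#2). Advance 2.
Byte at offset 5: 0xE2 = 11100010 → 3-byte char (#3). Advance 3.
Byte at offset 8: 0xCE = 11001110 → 2-byte char (#4). Advance 2.
Byte at offset 10: 0xE0 = 11100000 → 3-byte char (#5). Advance 3.
Byte at offset 13: 0xE2 = 11100010 → 3-byte char (#6). Advance 3.
Byte at offset 16: 0xF0 = 11110000 → 4-byte char (#7). Advance 4.
Reached end at offset 20 after 7 code points.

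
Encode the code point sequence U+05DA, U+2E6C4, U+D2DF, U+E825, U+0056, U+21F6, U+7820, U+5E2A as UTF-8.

D7 9A F0 AE 9B 84 ED 8B 9F EE A0 A5 56 E2 87 B6 E7 A0 A0 E5 B8 AA

U+05DA: 2-byte form → D7 9A.
U+2E6C4: 4-byte form → F0 AE 9B 84.
U+D2DF: 3-byte form → ED 8B 9F.
U+E825: 3-byte form → EE A0 A5.
U+0056: 1-byte form → 56.
U+21F6: 3-byte form → E2 87 B6.
U+7820: 3-byte form → E7 A0 A0.
U+5E2A: 3-byte form → E5 B8 AA.
Concatenated (22 bytes): D7 9A F0 AE 9B 84 ED 8B 9F EE A0 A5 56 E2 87 B6 E7 A0 A0 E5 B8 AA.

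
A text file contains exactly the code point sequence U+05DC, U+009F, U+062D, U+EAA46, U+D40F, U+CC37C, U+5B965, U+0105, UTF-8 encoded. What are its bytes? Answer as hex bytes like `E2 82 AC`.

D7 9C C2 9F D8 AD F3 AA A9 86 ED 90 8F F3 8C 8D BC F1 9B A5 A5 C4 85

U+05DC: 2-byte form → D7 9C.
U+009F: 2-byte form → C2 9F.
U+062D: 2-byte form → D8 AD.
U+EAA46: 4-byte form → F3 AA A9 86.
U+D40F: 3-byte form → ED 90 8F.
U+CC37C: 4-byte form → F3 8C 8D BC.
U+5B965: 4-byte form → F1 9B A5 A5.
U+0105: 2-byte form → C4 85.
Concatenated (23 bytes): D7 9C C2 9F D8 AD F3 AA A9 86 ED 90 8F F3 8C 8D BC F1 9B A5 A5 C4 85.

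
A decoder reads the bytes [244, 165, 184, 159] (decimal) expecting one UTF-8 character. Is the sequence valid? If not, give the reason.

Leading byte 0xF4 = 11110100 → 4-byte form.
Payload = 0x125E1F, which exceeds U+10FFFF, the maximum Unicode code point. (Leading bytes F5–FF, or F4 followed by ≥ 0x90, are invalid.)

invalid (encodes a value above U+10FFFF)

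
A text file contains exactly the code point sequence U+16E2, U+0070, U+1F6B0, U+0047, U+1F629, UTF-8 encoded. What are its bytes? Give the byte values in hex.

E1 9B A2 70 F0 9F 9A B0 47 F0 9F 98 A9

U+16E2: 3-byte form → E1 9B A2.
U+0070: 1-byte form → 70.
U+1F6B0: 4-byte form → F0 9F 9A B0.
U+0047: 1-byte form → 47.
U+1F629: 4-byte form → F0 9F 98 A9.
Concatenated (13 bytes): E1 9B A2 70 F0 9F 9A B0 47 F0 9F 98 A9.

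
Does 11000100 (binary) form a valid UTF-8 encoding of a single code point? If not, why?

Leading byte 0xC4 = 11000100 → 2-byte form, but only 1 byte is present.

invalid (sequence truncated)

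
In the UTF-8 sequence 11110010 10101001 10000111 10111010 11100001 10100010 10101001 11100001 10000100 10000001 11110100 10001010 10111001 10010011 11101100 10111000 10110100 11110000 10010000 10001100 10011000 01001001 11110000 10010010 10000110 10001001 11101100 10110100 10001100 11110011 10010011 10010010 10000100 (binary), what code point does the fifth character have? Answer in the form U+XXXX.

Offset 0: leading byte 0xF2 = 11110010 → 4-byte char #1 = F2 A9 87 BA.
Offset 4: leading byte 0xE1 = 11100001 → 3-byte char #2 = E1 A2 A9.
Offset 7: leading byte 0xE1 = 11100001 → 3-byte char #3 = E1 84 81.
Offset 10: leading byte 0xF4 = 11110100 → 4-byte char #4 = F4 8A B9 93.
Offset 14: leading byte 0xEC = 11101100 → 3-byte char #5 = EC B8 B4.
Leading byte 0xEC = 11101100 matches 1110xxxx → 3-byte sequence.
Byte 1: 0xEC = 11101100, payload 1100 (4 bits).
Byte 2: 0xB8 = 10111000 (10xxxxxx ✓), payload 111000.
Byte 3: 0xB4 = 10110100 (10xxxxxx ✓), payload 110100.
Concatenate: 1100111000110100 = 0xCE34 (16 bits → U+CE34).

U+CE34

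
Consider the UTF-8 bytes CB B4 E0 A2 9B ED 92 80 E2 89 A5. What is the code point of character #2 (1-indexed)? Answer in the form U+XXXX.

U+089B

Offset 0: leading byte 0xCB = 11001011 → 2-byte char #1 = CB B4.
Offset 2: leading byte 0xE0 = 11100000 → 3-byte char #2 = E0 A2 9B.
Leading byte 0xE0 = 11100000 matches 1110xxxx → 3-byte sequence.
Byte 1: 0xE0 = 11100000, payload 0000 (4 bits).
Byte 2: 0xA2 = 10100010 (10xxxxxx ✓), payload 100010.
Byte 3: 0x9B = 10011011 (10xxxxxx ✓), payload 011011.
Concatenate: 0000100010011011 = 0x89B (16 bits → U+089B).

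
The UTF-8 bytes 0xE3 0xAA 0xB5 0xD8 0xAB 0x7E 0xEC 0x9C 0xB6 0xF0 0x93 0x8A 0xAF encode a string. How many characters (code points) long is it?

5

Byte at offset 0: 0xE3 = 11100011 → 3-byte char (#1). Advance 3.
Byte at offset 3: 0xD8 = 11011000 → 2-byte char (#2). Advance 2.
Byte at offset 5: 0x7E = 01111110 → 1-byte char (#3). Advance 1.
Byte at offset 6: 0xEC = 11101100 → 3-byte char (#4). Advance 3.
Byte at offset 9: 0xF0 = 11110000 → 4-byte char (#5). Advance 4.
Reached end at offset 13 after 5 code points.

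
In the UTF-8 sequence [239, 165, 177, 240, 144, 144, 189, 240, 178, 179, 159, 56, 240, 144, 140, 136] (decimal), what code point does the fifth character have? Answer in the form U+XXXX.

Offset 0: leading byte 0xEF = 11101111 → 3-byte char #1 = EF A5 B1.
Offset 3: leading byte 0xF0 = 11110000 → 4-byte char #2 = F0 90 90 BD.
Offset 7: leading byte 0xF0 = 11110000 → 4-byte char #3 = F0 B2 B3 9F.
Offset 11: leading byte 0x38 = 00111000 → 1-byte char #4 = 38.
Offset 12: leading byte 0xF0 = 11110000 → 4-byte char #5 = F0 90 8C 88.
Leading byte 0xF0 = 11110000 matches 11110xxx → 4-byte sequence.
Byte 1: 0xF0 = 11110000, payload 000 (3 bits).
Byte 2: 0x90 = 10010000 (10xxxxxx ✓), payload 010000.
Byte 3: 0x8C = 10001100 (10xxxxxx ✓), payload 001100.
Byte 4: 0x88 = 10001000 (10xxxxxx ✓), payload 001000.
Concatenate: 000010000001100001000 = 0x10308 (21 bits → U+10308).

U+10308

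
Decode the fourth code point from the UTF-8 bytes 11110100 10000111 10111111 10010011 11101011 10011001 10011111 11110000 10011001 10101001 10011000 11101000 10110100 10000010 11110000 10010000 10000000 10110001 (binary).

U+8D02

Offset 0: leading byte 0xF4 = 11110100 → 4-byte char #1 = F4 87 BF 93.
Offset 4: leading byte 0xEB = 11101011 → 3-byte char #2 = EB 99 9F.
Offset 7: leading byte 0xF0 = 11110000 → 4-byte char #3 = F0 99 A9 98.
Offset 11: leading byte 0xE8 = 11101000 → 3-byte char #4 = E8 B4 82.
Leading byte 0xE8 = 11101000 matches 1110xxxx → 3-byte sequence.
Byte 1: 0xE8 = 11101000, payload 1000 (4 bits).
Byte 2: 0xB4 = 10110100 (10xxxxxx ✓), payload 110100.
Byte 3: 0x82 = 10000010 (10xxxxxx ✓), payload 000010.
Concatenate: 1000110100000010 = 0x8D02 (16 bits → U+8D02).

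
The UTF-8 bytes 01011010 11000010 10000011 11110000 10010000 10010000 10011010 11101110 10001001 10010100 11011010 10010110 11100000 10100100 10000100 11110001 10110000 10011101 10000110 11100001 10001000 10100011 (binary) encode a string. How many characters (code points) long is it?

Byte at offset 0: 0x5A = 01011010 → 1-byte char (#1). Advance 1.
Byte at offset 1: 0xC2 = 11000010 → 2-byte char (#2). Advance 2.
Byte at offset 3: 0xF0 = 11110000 → 4-byte char (#3). Advance 4.
Byte at offset 7: 0xEE = 11101110 → 3-byte char (#4). Advance 3.
Byte at offset 10: 0xDA = 11011010 → 2-byte char (#5). Advance 2.
Byte at offset 12: 0xE0 = 11100000 → 3-byte char (#6). Advance 3.
Byte at offset 15: 0xF1 = 11110001 → 4-byte char (#7). Advance 4.
Byte at offset 19: 0xE1 = 11100001 → 3-byte char (#8). Advance 3.
Reached end at offset 22 after 8 code points.

8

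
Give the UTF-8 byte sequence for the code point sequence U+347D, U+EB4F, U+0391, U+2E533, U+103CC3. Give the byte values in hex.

U+347D: 3-byte form → E3 91 BD.
U+EB4F: 3-byte form → EE AD 8F.
U+0391: 2-byte form → CE 91.
U+2E533: 4-byte form → F0 AE 94 B3.
U+103CC3: 4-byte form → F4 83 B3 83.
Concatenated (16 bytes): E3 91 BD EE AD 8F CE 91 F0 AE 94 B3 F4 83 B3 83.

E3 91 BD EE AD 8F CE 91 F0 AE 94 B3 F4 83 B3 83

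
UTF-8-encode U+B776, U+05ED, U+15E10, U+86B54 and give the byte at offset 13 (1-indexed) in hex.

1-indexed offset 13 is 0-indexed offset 12.
U+B776 → 3-byte form EB 9D B6 at offsets 0–2.
U+05ED → 2-byte form D7 AD at offsets 3–4.
U+15E10 → 4-byte form F0 95 B8 90 at offsets 5–8.
U+86B54 → 4-byte form F2 86 AD 94 at offsets 9–12.
Offset 12 falls in char 4's range; it's byte 4 of F2 86 AD 94 = 0x94.

0x94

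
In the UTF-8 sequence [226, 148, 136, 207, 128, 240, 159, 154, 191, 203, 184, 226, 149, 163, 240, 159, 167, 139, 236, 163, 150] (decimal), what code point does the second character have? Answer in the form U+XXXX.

U+03C0

Offset 0: leading byte 0xE2 = 11100010 → 3-byte char #1 = E2 94 88.
Offset 3: leading byte 0xCF = 11001111 → 2-byte char #2 = CF 80.
Leading byte 0xCF = 11001111 matches 110xxxxx → 2-byte sequence.
Byte 1: 0xCF = 11001111, payload 01111 (5 bits).
Byte 2: 0x80 = 10000000 (10xxxxxx ✓), payload 000000.
Concatenate: 01111000000 = 0x3C0 (11 bits → U+03C0).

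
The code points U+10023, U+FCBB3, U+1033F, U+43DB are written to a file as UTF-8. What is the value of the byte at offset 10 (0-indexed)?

U+10023 → 4-byte form F0 90 80 A3 at offsets 0–3.
U+FCBB3 → 4-byte form F3 BC AE B3 at offsets 4–7.
U+1033F → 4-byte form F0 90 8C BF at offsets 8–11.
Offset 10 falls in char 3's range; it's byte 3 of F0 90 8C BF = 0x8C.

0x8C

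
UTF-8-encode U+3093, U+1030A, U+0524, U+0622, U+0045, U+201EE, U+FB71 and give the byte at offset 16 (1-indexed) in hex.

0xAE

1-indexed offset 16 is 0-indexed offset 15.
U+3093 → 3-byte form E3 82 93 at offsets 0–2.
U+1030A → 4-byte form F0 90 8C 8A at offsets 3–6.
U+0524 → 2-byte form D4 A4 at offsets 7–8.
U+0622 → 2-byte form D8 A2 at offsets 9–10.
U+0045 → 1-byte form 45 at offsets 11–11.
U+201EE → 4-byte form F0 A0 87 AE at offsets 12–15.
Offset 15 falls in char 6's range; it's byte 4 of F0 A0 87 AE = 0xAE.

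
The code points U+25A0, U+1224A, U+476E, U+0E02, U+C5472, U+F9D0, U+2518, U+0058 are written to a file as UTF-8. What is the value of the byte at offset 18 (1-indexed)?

1-indexed offset 18 is 0-indexed offset 17.
U+25A0 → 3-byte form E2 96 A0 at offsets 0–2.
U+1224A → 4-byte form F0 92 89 8A at offsets 3–6.
U+476E → 3-byte form E4 9D AE at offsets 7–9.
U+0E02 → 3-byte form E0 B8 82 at offsets 10–12.
U+C5472 → 4-byte form F3 85 91 B2 at offsets 13–16.
U+F9D0 → 3-byte form EF A7 90 at offsets 17–19.
Offset 17 falls in char 6's range; it's byte 1 of EF A7 90 = 0xEF.

0xEF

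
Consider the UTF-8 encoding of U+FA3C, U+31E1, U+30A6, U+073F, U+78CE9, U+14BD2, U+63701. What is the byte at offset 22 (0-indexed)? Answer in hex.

0x81

U+FA3C → 3-byte form EF A8 BC at offsets 0–2.
U+31E1 → 3-byte form E3 87 A1 at offsets 3–5.
U+30A6 → 3-byte form E3 82 A6 at offsets 6–8.
U+073F → 2-byte form DC BF at offsets 9–10.
U+78CE9 → 4-byte form F1 B8 B3 A9 at offsets 11–14.
U+14BD2 → 4-byte form F0 94 AF 92 at offsets 15–18.
U+63701 → 4-byte form F1 A3 9C 81 at offsets 19–22.
Offset 22 falls in char 7's range; it's byte 4 of F1 A3 9C 81 = 0x81.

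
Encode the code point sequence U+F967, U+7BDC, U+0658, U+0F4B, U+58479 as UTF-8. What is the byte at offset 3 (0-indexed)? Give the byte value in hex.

U+F967 → 3-byte form EF A5 A7 at offsets 0–2.
U+7BDC → 3-byte form E7 AF 9C at offsets 3–5.
Offset 3 falls in char 2's range; it's byte 1 of E7 AF 9C = 0xE7.

0xE7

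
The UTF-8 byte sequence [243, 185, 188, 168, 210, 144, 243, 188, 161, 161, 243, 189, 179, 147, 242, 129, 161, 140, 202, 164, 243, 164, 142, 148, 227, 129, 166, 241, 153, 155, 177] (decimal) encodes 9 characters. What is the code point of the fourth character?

Offset 0: leading byte 0xF3 = 11110011 → 4-byte char #1 = F3 B9 BC A8.
Offset 4: leading byte 0xD2 = 11010010 → 2-byte char #2 = D2 90.
Offset 6: leading byte 0xF3 = 11110011 → 4-byte char #3 = F3 BC A1 A1.
Offset 10: leading byte 0xF3 = 11110011 → 4-byte char #4 = F3 BD B3 93.
Leading byte 0xF3 = 11110011 matches 11110xxx → 4-byte sequence.
Byte 1: 0xF3 = 11110011, payload 011 (3 bits).
Byte 2: 0xBD = 10111101 (10xxxxxx ✓), payload 111101.
Byte 3: 0xB3 = 10110011 (10xxxxxx ✓), payload 110011.
Byte 4: 0x93 = 10010011 (10xxxxxx ✓), payload 010011.
Concatenate: 011111101110011010011 = 0xFDCD3 (21 bits → U+FDCD3).

U+FDCD3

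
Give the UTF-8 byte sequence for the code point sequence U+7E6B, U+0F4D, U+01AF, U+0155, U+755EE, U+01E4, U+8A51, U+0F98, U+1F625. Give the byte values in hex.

U+7E6B: 3-byte form → E7 B9 AB.
U+0F4D: 3-byte form → E0 BD 8D.
U+01AF: 2-byte form → C6 AF.
U+0155: 2-byte form → C5 95.
U+755EE: 4-byte form → F1 B5 97 AE.
U+01E4: 2-byte form → C7 A4.
U+8A51: 3-byte form → E8 A9 91.
U+0F98: 3-byte form → E0 BE 98.
U+1F625: 4-byte form → F0 9F 98 A5.
Concatenated (26 bytes): E7 B9 AB E0 BD 8D C6 AF C5 95 F1 B5 97 AE C7 A4 E8 A9 91 E0 BE 98 F0 9F 98 A5.

E7 B9 AB E0 BD 8D C6 AF C5 95 F1 B5 97 AE C7 A4 E8 A9 91 E0 BE 98 F0 9F 98 A5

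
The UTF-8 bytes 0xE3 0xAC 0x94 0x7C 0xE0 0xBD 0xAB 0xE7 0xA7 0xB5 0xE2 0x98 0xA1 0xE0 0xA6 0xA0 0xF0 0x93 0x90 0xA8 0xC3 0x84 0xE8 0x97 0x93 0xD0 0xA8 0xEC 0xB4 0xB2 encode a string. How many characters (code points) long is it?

Byte at offset 0: 0xE3 = 11100011 → 3-byte char (#1). Advance 3.
Byte at offset 3: 0x7C = 01111100 → 1-byte char (#2). Advance 1.
Byte at offset 4: 0xE0 = 11100000 → 3-byte char (#3). Advance 3.
Byte at offset 7: 0xE7 = 11100111 → 3-byte char (#4). Advance 3.
Byte at offset 10: 0xE2 = 11100010 → 3-byte char (#5). Advance 3.
Byte at offset 13: 0xE0 = 11100000 → 3-byte char (#6). Advance 3.
Byte at offset 16: 0xF0 = 11110000 → 4-byte char (#7). Advance 4.
Byte at offset 20: 0xC3 = 11000011 → 2-byte char (#8). Advance 2.
Byte at offset 22: 0xE8 = 11101000 → 3-byte char (#9). Advance 3.
Byte at offset 25: 0xD0 = 11010000 → 2-byte char (#10). Advance 2.
Byte at offset 27: 0xEC = 11101100 → 3-byte char (#11). Advance 3.
Reached end at offset 30 after 11 code points.

11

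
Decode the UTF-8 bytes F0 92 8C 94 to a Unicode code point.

U+12314

Leading byte 0xF0 = 11110000 matches 11110xxx → 4-byte sequence.
Byte 1: 0xF0 = 11110000, payload 000 (3 bits).
Byte 2: 0x92 = 10010010 (10xxxxxx ✓), payload 010010.
Byte 3: 0x8C = 10001100 (10xxxxxx ✓), payload 001100.
Byte 4: 0x94 = 10010100 (10xxxxxx ✓), payload 010100.
Concatenate: 000010010001100010100 = 0x12314 (21 bits → U+12314).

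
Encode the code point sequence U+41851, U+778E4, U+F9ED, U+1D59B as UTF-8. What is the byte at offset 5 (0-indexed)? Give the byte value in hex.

U+41851 → 4-byte form F1 81 A1 91 at offsets 0–3.
U+778E4 → 4-byte form F1 B7 A3 A4 at offsets 4–7.
Offset 5 falls in char 2's range; it's byte 2 of F1 B7 A3 A4 = 0xB7.

0xB7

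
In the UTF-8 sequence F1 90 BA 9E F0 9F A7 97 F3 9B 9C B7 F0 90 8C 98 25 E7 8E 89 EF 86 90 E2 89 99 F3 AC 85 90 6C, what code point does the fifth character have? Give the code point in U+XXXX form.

Offset 0: leading byte 0xF1 = 11110001 → 4-byte char #1 = F1 90 BA 9E.
Offset 4: leading byte 0xF0 = 11110000 → 4-byte char #2 = F0 9F A7 97.
Offset 8: leading byte 0xF3 = 11110011 → 4-byte char #3 = F3 9B 9C B7.
Offset 12: leading byte 0xF0 = 11110000 → 4-byte char #4 = F0 90 8C 98.
Offset 16: leading byte 0x25 = 00100101 → 1-byte char #5 = 25.
Leading byte 0x25 = 00100101 matches 0xxxxxxx → 1-byte sequence.
Byte 1: 0x25 = 00100101, payload 0100101 (7 bits).
Concatenate: 0100101 = 0x25 (7 bits → U+0025).

U+0025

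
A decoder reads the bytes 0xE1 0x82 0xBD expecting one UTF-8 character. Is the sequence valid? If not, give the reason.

valid

Leading byte 0xE1 = 11100001 → 3-byte form.
Continuation bytes 0x82=10000010, 0xBD=10111101 all match 10xxxxxx.
Decoded value 0x10BD is ≥ 0x800 (shortest form) and not a surrogate.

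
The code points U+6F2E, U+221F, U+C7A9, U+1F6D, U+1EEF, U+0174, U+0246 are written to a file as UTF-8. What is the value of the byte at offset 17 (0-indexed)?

0xC9

U+6F2E → 3-byte form E6 BC AE at offsets 0–2.
U+221F → 3-byte form E2 88 9F at offsets 3–5.
U+C7A9 → 3-byte form EC 9E A9 at offsets 6–8.
U+1F6D → 3-byte form E1 BD AD at offsets 9–11.
U+1EEF → 3-byte form E1 BB AF at offsets 12–14.
U+0174 → 2-byte form C5 B4 at offsets 15–16.
U+0246 → 2-byte form C9 86 at offsets 17–18.
Offset 17 falls in char 7's range; it's byte 1 of C9 86 = 0xC9.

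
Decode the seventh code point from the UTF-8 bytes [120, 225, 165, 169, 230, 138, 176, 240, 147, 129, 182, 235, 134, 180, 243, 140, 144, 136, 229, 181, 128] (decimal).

Offset 0: leading byte 0x78 = 01111000 → 1-byte char #1 = 78.
Offset 1: leading byte 0xE1 = 11100001 → 3-byte char #2 = E1 A5 A9.
Offset 4: leading byte 0xE6 = 11100110 → 3-byte char #3 = E6 8A B0.
Offset 7: leading byte 0xF0 = 11110000 → 4-byte char #4 = F0 93 81 B6.
Offset 11: leading byte 0xEB = 11101011 → 3-byte char #5 = EB 86 B4.
Offset 14: leading byte 0xF3 = 11110011 → 4-byte char #6 = F3 8C 90 88.
Offset 18: leading byte 0xE5 = 11100101 → 3-byte char #7 = E5 B5 80.
Leading byte 0xE5 = 11100101 matches 1110xxxx → 3-byte sequence.
Byte 1: 0xE5 = 11100101, payload 0101 (4 bits).
Byte 2: 0xB5 = 10110101 (10xxxxxx ✓), payload 110101.
Byte 3: 0x80 = 10000000 (10xxxxxx ✓), payload 000000.
Concatenate: 0101110101000000 = 0x5D40 (16 bits → U+5D40).

U+5D40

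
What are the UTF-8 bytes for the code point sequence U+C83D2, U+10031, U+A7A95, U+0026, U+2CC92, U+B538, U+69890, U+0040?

F3 88 8F 92 F0 90 80 B1 F2 A7 AA 95 26 F0 AC B2 92 EB 94 B8 F1 A9 A2 90 40

U+C83D2: 4-byte form → F3 88 8F 92.
U+10031: 4-byte form → F0 90 80 B1.
U+A7A95: 4-byte form → F2 A7 AA 95.
U+0026: 1-byte form → 26.
U+2CC92: 4-byte form → F0 AC B2 92.
U+B538: 3-byte form → EB 94 B8.
U+69890: 4-byte form → F1 A9 A2 90.
U+0040: 1-byte form → 40.
Concatenated (25 bytes): F3 88 8F 92 F0 90 80 B1 F2 A7 AA 95 26 F0 AC B2 92 EB 94 B8 F1 A9 A2 90 40.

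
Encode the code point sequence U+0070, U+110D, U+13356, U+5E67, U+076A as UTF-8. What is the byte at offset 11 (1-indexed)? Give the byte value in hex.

1-indexed offset 11 is 0-indexed offset 10.
U+0070 → 1-byte form 70 at offsets 0–0.
U+110D → 3-byte form E1 84 8D at offsets 1–3.
U+13356 → 4-byte form F0 93 8D 96 at offsets 4–7.
U+5E67 → 3-byte form E5 B9 A7 at offsets 8–10.
Offset 10 falls in char 4's range; it's byte 3 of E5 B9 A7 = 0xA7.

0xA7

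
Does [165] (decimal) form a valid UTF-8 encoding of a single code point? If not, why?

invalid (continuation byte with no leading byte)

Byte 0xA5 = 10100101 has the form 10xxxxxx — a continuation byte — but there is no preceding leading byte.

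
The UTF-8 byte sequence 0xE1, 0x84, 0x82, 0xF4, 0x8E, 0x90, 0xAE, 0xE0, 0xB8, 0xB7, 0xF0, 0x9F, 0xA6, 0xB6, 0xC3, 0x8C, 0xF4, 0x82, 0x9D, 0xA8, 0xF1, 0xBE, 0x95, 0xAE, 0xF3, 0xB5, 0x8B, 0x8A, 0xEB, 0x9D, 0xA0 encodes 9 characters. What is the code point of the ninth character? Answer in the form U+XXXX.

U+B760

Offset 0: leading byte 0xE1 = 11100001 → 3-byte char #1 = E1 84 82.
Offset 3: leading byte 0xF4 = 11110100 → 4-byte char #2 = F4 8E 90 AE.
Offset 7: leading byte 0xE0 = 11100000 → 3-byte char #3 = E0 B8 B7.
Offset 10: leading byte 0xF0 = 11110000 → 4-byte char #4 = F0 9F A6 B6.
Offset 14: leading byte 0xC3 = 11000011 → 2-byte char #5 = C3 8C.
Offset 16: leading byte 0xF4 = 11110100 → 4-byte char #6 = F4 82 9D A8.
Offset 20: leading byte 0xF1 = 11110001 → 4-byte char #7 = F1 BE 95 AE.
Offset 24: leading byte 0xF3 = 11110011 → 4-byte char #8 = F3 B5 8B 8A.
Offset 28: leading byte 0xEB = 11101011 → 3-byte char #9 = EB 9D A0.
Leading byte 0xEB = 11101011 matches 1110xxxx → 3-byte sequence.
Byte 1: 0xEB = 11101011, payload 1011 (4 bits).
Byte 2: 0x9D = 10011101 (10xxxxxx ✓), payload 011101.
Byte 3: 0xA0 = 10100000 (10xxxxxx ✓), payload 100000.
Concatenate: 1011011101100000 = 0xB760 (16 bits → U+B760).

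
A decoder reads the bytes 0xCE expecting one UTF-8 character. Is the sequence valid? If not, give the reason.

invalid (sequence truncated)

Leading byte 0xCE = 11001110 → 2-byte form, but only 1 byte is present.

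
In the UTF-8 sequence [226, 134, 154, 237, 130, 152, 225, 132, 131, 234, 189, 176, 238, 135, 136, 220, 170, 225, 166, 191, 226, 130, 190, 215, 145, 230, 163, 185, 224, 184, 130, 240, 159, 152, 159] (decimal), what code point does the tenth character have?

U+68F9

Offset 0: leading byte 0xE2 = 11100010 → 3-byte char #1 = E2 86 9A.
Offset 3: leading byte 0xED = 11101101 → 3-byte char #2 = ED 82 98.
Offset 6: leading byte 0xE1 = 11100001 → 3-byte char #3 = E1 84 83.
Offset 9: leading byte 0xEA = 11101010 → 3-byte char #4 = EA BD B0.
Offset 12: leading byte 0xEE = 11101110 → 3-byte char #5 = EE 87 88.
Offset 15: leading byte 0xDC = 11011100 → 2-byte char #6 = DC AA.
Offset 17: leading byte 0xE1 = 11100001 → 3-byte char #7 = E1 A6 BF.
Offset 20: leading byte 0xE2 = 11100010 → 3-byte char #8 = E2 82 BE.
Offset 23: leading byte 0xD7 = 11010111 → 2-byte char #9 = D7 91.
Offset 25: leading byte 0xE6 = 11100110 → 3-byte char #10 = E6 A3 B9.
Leading byte 0xE6 = 11100110 matches 1110xxxx → 3-byte sequence.
Byte 1: 0xE6 = 11100110, payload 0110 (4 bits).
Byte 2: 0xA3 = 10100011 (10xxxxxx ✓), payload 100011.
Byte 3: 0xB9 = 10111001 (10xxxxxx ✓), payload 111001.
Concatenate: 0110100011111001 = 0x68F9 (16 bits → U+68F9).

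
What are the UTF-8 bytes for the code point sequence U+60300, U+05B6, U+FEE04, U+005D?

U+60300: 4-byte form → F1 A0 8C 80.
U+05B6: 2-byte form → D6 B6.
U+FEE04: 4-byte form → F3 BE B8 84.
U+005D: 1-byte form → 5D.
Concatenated (11 bytes): F1 A0 8C 80 D6 B6 F3 BE B8 84 5D.

F1 A0 8C 80 D6 B6 F3 BE B8 84 5D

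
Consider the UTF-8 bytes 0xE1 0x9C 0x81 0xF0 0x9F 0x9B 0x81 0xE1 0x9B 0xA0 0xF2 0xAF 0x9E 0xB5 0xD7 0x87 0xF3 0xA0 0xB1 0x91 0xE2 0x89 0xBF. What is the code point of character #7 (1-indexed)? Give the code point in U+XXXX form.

Offset 0: leading byte 0xE1 = 11100001 → 3-byte char #1 = E1 9C 81.
Offset 3: leading byte 0xF0 = 11110000 → 4-byte char #2 = F0 9F 9B 81.
Offset 7: leading byte 0xE1 = 11100001 → 3-byte char #3 = E1 9B A0.
Offset 10: leading byte 0xF2 = 11110010 → 4-byte char #4 = F2 AF 9E B5.
Offset 14: leading byte 0xD7 = 11010111 → 2-byte char #5 = D7 87.
Offset 16: leading byte 0xF3 = 11110011 → 4-byte char #6 = F3 A0 B1 91.
Offset 20: leading byte 0xE2 = 11100010 → 3-byte char #7 = E2 89 BF.
Leading byte 0xE2 = 11100010 matches 1110xxxx → 3-byte sequence.
Byte 1: 0xE2 = 11100010, payload 0010 (4 bits).
Byte 2: 0x89 = 10001001 (10xxxxxx ✓), payload 001001.
Byte 3: 0xBF = 10111111 (10xxxxxx ✓), payload 111111.
Concatenate: 0010001001111111 = 0x227F (16 bits → U+227F).

U+227F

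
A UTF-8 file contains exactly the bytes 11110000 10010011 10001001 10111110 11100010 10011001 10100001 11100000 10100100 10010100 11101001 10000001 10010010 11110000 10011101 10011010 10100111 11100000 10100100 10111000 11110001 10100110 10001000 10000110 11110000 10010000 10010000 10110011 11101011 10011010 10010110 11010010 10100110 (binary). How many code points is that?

10

Byte at offset 0: 0xF0 = 11110000 → 4-byte char (#1). Advance 4.
Byte at offset 4: 0xE2 = 11100010 → 3-byte char (#2). Advance 3.
Byte at offset 7: 0xE0 = 11100000 → 3-byte char (#3). Advance 3.
Byte at offset 10: 0xE9 = 11101001 → 3-byte char (#4). Advance 3.
Byte at offset 13: 0xF0 = 11110000 → 4-byte char (#5). Advance 4.
Byte at offset 17: 0xE0 = 11100000 → 3-byte char (#6). Advance 3.
Byte at offset 20: 0xF1 = 11110001 → 4-byte char (#7). Advance 4.
Byte at offset 24: 0xF0 = 11110000 → 4-byte char (#8). Advance 4.
Byte at offset 28: 0xEB = 11101011 → 3-byte char (#9). Advance 3.
Byte at offset 31: 0xD2 = 11010010 → 2-byte char (#10). Advance 2.
Reached end at offset 33 after 10 code points.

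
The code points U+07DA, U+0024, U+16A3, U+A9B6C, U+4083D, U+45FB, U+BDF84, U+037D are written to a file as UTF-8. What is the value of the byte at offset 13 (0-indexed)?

0xBD

U+07DA → 2-byte form DF 9A at offsets 0–1.
U+0024 → 1-byte form 24 at offsets 2–2.
U+16A3 → 3-byte form E1 9A A3 at offsets 3–5.
U+A9B6C → 4-byte form F2 A9 AD AC at offsets 6–9.
U+4083D → 4-byte form F1 80 A0 BD at offsets 10–13.
Offset 13 falls in char 5's range; it's byte 4 of F1 80 A0 BD = 0xBD.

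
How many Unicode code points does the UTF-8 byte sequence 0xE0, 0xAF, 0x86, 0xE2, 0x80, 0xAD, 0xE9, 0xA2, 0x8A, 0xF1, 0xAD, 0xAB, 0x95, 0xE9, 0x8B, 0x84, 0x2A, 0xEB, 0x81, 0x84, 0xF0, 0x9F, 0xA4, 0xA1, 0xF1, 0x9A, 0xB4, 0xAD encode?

Byte at offset 0: 0xE0 = 11100000 → 3-byte char (#1). Advance 3.
Byte at offset 3: 0xE2 = 11100010 → 3-byte char (#2). Advance 3.
Byte at offset 6: 0xE9 = 11101001 → 3-byte char (#3). Advance 3.
Byte at offset 9: 0xF1 = 11110001 → 4-byte char (#4). Advance 4.
Byte at offset 13: 0xE9 = 11101001 → 3-byte char (#5). Advance 3.
Byte at offset 16: 0x2A = 00101010 → 1-byte char (#6). Advance 1.
Byte at offset 17: 0xEB = 11101011 → 3-byte char (#7). Advance 3.
Byte at offset 20: 0xF0 = 11110000 → 4-byte char (#8). Advance 4.
Byte at offset 24: 0xF1 = 11110001 → 4-byte char (#9). Advance 4.
Reached end at offset 28 after 9 code points.

9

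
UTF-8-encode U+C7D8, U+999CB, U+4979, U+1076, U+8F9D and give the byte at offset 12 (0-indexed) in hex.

U+C7D8 → 3-byte form EC 9F 98 at offsets 0–2.
U+999CB → 4-byte form F2 99 A7 8B at offsets 3–6.
U+4979 → 3-byte form E4 A5 B9 at offsets 7–9.
U+1076 → 3-byte form E1 81 B6 at offsets 10–12.
Offset 12 falls in char 4's range; it's byte 3 of E1 81 B6 = 0xB6.

0xB6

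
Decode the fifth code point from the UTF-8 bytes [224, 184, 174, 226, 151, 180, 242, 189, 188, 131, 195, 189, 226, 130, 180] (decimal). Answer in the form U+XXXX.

U+20B4

Offset 0: leading byte 0xE0 = 11100000 → 3-byte char #1 = E0 B8 AE.
Offset 3: leading byte 0xE2 = 11100010 → 3-byte char #2 = E2 97 B4.
Offset 6: leading byte 0xF2 = 11110010 → 4-byte char #3 = F2 BD BC 83.
Offset 10: leading byte 0xC3 = 11000011 → 2-byte char #4 = C3 BD.
Offset 12: leading byte 0xE2 = 11100010 → 3-byte char #5 = E2 82 B4.
Leading byte 0xE2 = 11100010 matches 1110xxxx → 3-byte sequence.
Byte 1: 0xE2 = 11100010, payload 0010 (4 bits).
Byte 2: 0x82 = 10000010 (10xxxxxx ✓), payload 000010.
Byte 3: 0xB4 = 10110100 (10xxxxxx ✓), payload 110100.
Concatenate: 0010000010110100 = 0x20B4 (16 bits → U+20B4).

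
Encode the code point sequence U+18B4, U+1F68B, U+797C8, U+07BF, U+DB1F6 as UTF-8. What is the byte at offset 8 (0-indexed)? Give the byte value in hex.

U+18B4 → 3-byte form E1 A2 B4 at offsets 0–2.
U+1F68B → 4-byte form F0 9F 9A 8B at offsets 3–6.
U+797C8 → 4-byte form F1 B9 9F 88 at offsets 7–10.
Offset 8 falls in char 3's range; it's byte 2 of F1 B9 9F 88 = 0xB9.

0xB9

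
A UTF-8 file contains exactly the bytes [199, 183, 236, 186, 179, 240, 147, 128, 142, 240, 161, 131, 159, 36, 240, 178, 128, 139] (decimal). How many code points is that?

Byte at offset 0: 0xC7 = 11000111 → 2-byte char (#1). Advance 2.
Byte at offset 2: 0xEC = 11101100 → 3-byte char (#2). Advance 3.
Byte at offset 5: 0xF0 = 11110000 → 4-byte char (#3). Advance 4.
Byte at offset 9: 0xF0 = 11110000 → 4-byte char (#4). Advance 4.
Byte at offset 13: 0x24 = 00100100 → 1-byte char (#5). Advance 1.
Byte at offset 14: 0xF0 = 11110000 → 4-byte char (#6). Advance 4.
Reached end at offset 18 after 6 code points.

6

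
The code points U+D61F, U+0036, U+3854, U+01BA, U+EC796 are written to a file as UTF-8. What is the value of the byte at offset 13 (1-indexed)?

1-indexed offset 13 is 0-indexed offset 12.
U+D61F → 3-byte form ED 98 9F at offsets 0–2.
U+0036 → 1-byte form 36 at offsets 3–3.
U+3854 → 3-byte form E3 A1 94 at offsets 4–6.
U+01BA → 2-byte form C6 BA at offsets 7–8.
U+EC796 → 4-byte form F3 AC 9E 96 at offsets 9–12.
Offset 12 falls in char 5's range; it's byte 4 of F3 AC 9E 96 = 0x96.

0x96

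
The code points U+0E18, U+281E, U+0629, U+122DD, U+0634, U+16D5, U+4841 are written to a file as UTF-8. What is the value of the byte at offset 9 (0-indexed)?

0x92

U+0E18 → 3-byte form E0 B8 98 at offsets 0–2.
U+281E → 3-byte form E2 A0 9E at offsets 3–5.
U+0629 → 2-byte form D8 A9 at offsets 6–7.
U+122DD → 4-byte form F0 92 8B 9D at offsets 8–11.
Offset 9 falls in char 4's range; it's byte 2 of F0 92 8B 9D = 0x92.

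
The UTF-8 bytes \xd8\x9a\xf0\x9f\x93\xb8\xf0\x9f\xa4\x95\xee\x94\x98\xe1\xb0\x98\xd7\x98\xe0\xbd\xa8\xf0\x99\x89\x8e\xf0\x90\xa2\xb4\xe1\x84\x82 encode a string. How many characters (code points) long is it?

Byte at offset 0: 0xD8 = 11011000 → 2-byte char (#1). Advance 2.
Byte at offset 2: 0xF0 = 11110000 → 4-byte char (#2). Advance 4.
Byte at offset 6: 0xF0 = 11110000 → 4-byte char (#3). Advance 4.
Byte at offset 10: 0xEE = 11101110 → 3-byte char (#4). Advance 3.
Byte at offset 13: 0xE1 = 11100001 → 3-byte char (#5). Advance 3.
Byte at offset 16: 0xD7 = 11010111 → 2-byte char (#6). Advance 2.
Byte at offset 18: 0xE0 = 11100000 → 3-byte char (#7). Advance 3.
Byte at offset 21: 0xF0 = 11110000 → 4-byte char (#8). Advance 4.
Byte at offset 25: 0xF0 = 11110000 → 4-byte char (#9). Advance 4.
Byte at offset 29: 0xE1 = 11100001 → 3-byte char (#10). Advance 3.
Reached end at offset 32 after 10 code points.

10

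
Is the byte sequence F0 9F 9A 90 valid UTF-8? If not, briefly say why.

valid

Leading byte 0xF0 = 11110000 → 4-byte form.
Continuation bytes 0x9F=10011111, 0x9A=10011010, 0x90=10010000 all match 10xxxxxx.
Decoded value 0x1F690 is ≥ 0x10000 (shortest form) and not a surrogate.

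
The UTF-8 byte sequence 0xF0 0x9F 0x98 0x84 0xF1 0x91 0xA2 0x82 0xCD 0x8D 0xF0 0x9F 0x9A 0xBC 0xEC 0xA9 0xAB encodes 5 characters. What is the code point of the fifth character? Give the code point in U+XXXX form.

U+CA6B

Offset 0: leading byte 0xF0 = 11110000 → 4-byte char #1 = F0 9F 98 84.
Offset 4: leading byte 0xF1 = 11110001 → 4-byte char #2 = F1 91 A2 82.
Offset 8: leading byte 0xCD = 11001101 → 2-byte char #3 = CD 8D.
Offset 10: leading byte 0xF0 = 11110000 → 4-byte char #4 = F0 9F 9A BC.
Offset 14: leading byte 0xEC = 11101100 → 3-byte char #5 = EC A9 AB.
Leading byte 0xEC = 11101100 matches 1110xxxx → 3-byte sequence.
Byte 1: 0xEC = 11101100, payload 1100 (4 bits).
Byte 2: 0xA9 = 10101001 (10xxxxxx ✓), payload 101001.
Byte 3: 0xAB = 10101011 (10xxxxxx ✓), payload 101011.
Concatenate: 1100101001101011 = 0xCA6B (16 bits → U+CA6B).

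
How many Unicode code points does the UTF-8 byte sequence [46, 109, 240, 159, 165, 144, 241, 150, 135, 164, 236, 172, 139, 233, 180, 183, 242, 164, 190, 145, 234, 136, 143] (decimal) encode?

8

Byte at offset 0: 0x2E = 00101110 → 1-byte char (#1). Advance 1.
Byte at offset 1: 0x6D = 01101101 → 1-byte char (#2). Advance 1.
Byte at offset 2: 0xF0 = 11110000 → 4-byte char (#3). Advance 4.
Byte at offset 6: 0xF1 = 11110001 → 4-byte char (#4). Advance 4.
Byte at offset 10: 0xEC = 11101100 → 3-byte char (#5). Advance 3.
Byte at offset 13: 0xE9 = 11101001 → 3-byte char (#6). Advance 3.
Byte at offset 16: 0xF2 = 11110010 → 4-byte char (#7). Advance 4.
Byte at offset 20: 0xEA = 11101010 → 3-byte char (#8). Advance 3.
Reached end at offset 23 after 8 code points.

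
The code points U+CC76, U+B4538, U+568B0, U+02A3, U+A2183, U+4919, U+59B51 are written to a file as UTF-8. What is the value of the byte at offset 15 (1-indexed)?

0xA2

1-indexed offset 15 is 0-indexed offset 14.
U+CC76 → 3-byte form EC B1 B6 at offsets 0–2.
U+B4538 → 4-byte form F2 B4 94 B8 at offsets 3–6.
U+568B0 → 4-byte form F1 96 A2 B0 at offsets 7–10.
U+02A3 → 2-byte form CA A3 at offsets 11–12.
U+A2183 → 4-byte form F2 A2 86 83 at offsets 13–16.
Offset 14 falls in char 5's range; it's byte 2 of F2 A2 86 83 = 0xA2.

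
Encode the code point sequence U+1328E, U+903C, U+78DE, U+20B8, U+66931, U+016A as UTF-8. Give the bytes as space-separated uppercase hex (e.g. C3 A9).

F0 93 8A 8E E9 80 BC E7 A3 9E E2 82 B8 F1 A6 A4 B1 C5 AA

U+1328E: 4-byte form → F0 93 8A 8E.
U+903C: 3-byte form → E9 80 BC.
U+78DE: 3-byte form → E7 A3 9E.
U+20B8: 3-byte form → E2 82 B8.
U+66931: 4-byte form → F1 A6 A4 B1.
U+016A: 2-byte form → C5 AA.
Concatenated (19 bytes): F0 93 8A 8E E9 80 BC E7 A3 9E E2 82 B8 F1 A6 A4 B1 C5 AA.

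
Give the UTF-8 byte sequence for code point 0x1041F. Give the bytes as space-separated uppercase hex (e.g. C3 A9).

F0 90 90 9F

U+1041F = 0x1041F = 66591 decimal. In range U+10000–U+10FFFF → 4-byte form: 11110xxx 10xxxxxx 10xxxxxx 10xxxxxx.
Binary (21 bits): 000010000010000011111.
Split 3+6+6+6: 000 | 010000 | 010000 | 011111.
Byte 1: 11110000 = 0xF0.
Byte 2: 10010000 = 0x90.
Byte 3: 10010000 = 0x90.
Byte 4: 10011111 = 0x9F.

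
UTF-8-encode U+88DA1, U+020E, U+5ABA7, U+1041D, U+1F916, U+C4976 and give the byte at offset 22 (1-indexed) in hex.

0xB6

1-indexed offset 22 is 0-indexed offset 21.
U+88DA1 → 4-byte form F2 88 B6 A1 at offsets 0–3.
U+020E → 2-byte form C8 8E at offsets 4–5.
U+5ABA7 → 4-byte form F1 9A AE A7 at offsets 6–9.
U+1041D → 4-byte form F0 90 90 9D at offsets 10–13.
U+1F916 → 4-byte form F0 9F A4 96 at offsets 14–17.
U+C4976 → 4-byte form F3 84 A5 B6 at offsets 18–21.
Offset 21 falls in char 6's range; it's byte 4 of F3 84 A5 B6 = 0xB6.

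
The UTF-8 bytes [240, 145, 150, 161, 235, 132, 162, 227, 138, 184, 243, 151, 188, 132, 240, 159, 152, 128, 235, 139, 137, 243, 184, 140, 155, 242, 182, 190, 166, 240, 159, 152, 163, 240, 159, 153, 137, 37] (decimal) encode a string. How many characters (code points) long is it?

Byte at offset 0: 0xF0 = 11110000 → 4-byte char (#1). Advance 4.
Byte at offset 4: 0xEB = 11101011 → 3-byte char (#2). Advance 3.
Byte at offset 7: 0xE3 = 11100011 → 3-byte char (#3). Advance 3.
Byte at offset 10: 0xF3 = 11110011 → 4-byte char (#4). Advance 4.
Byte at offset 14: 0xF0 = 11110000 → 4-byte char (#5). Advance 4.
Byte at offset 18: 0xEB = 11101011 → 3-byte char (#6). Advance 3.
Byte at offset 21: 0xF3 = 11110011 → 4-byte char (#7). Advance 4.
Byte at offset 25: 0xF2 = 11110010 → 4-byte char (#8). Advance 4.
Byte at offset 29: 0xF0 = 11110000 → 4-byte char (#9). Advance 4.
Byte at offset 33: 0xF0 = 11110000 → 4-byte char (#10). Advance 4.
Byte at offset 37: 0x25 = 00100101 → 1-byte char (#11). Advance 1.
Reached end at offset 38 after 11 code points.

11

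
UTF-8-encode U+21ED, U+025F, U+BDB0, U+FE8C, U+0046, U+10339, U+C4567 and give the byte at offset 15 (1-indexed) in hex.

0x8C

1-indexed offset 15 is 0-indexed offset 14.
U+21ED → 3-byte form E2 87 AD at offsets 0–2.
U+025F → 2-byte form C9 9F at offsets 3–4.
U+BDB0 → 3-byte form EB B6 B0 at offsets 5–7.
U+FE8C → 3-byte form EF BA 8C at offsets 8–10.
U+0046 → 1-byte form 46 at offsets 11–11.
U+10339 → 4-byte form F0 90 8C B9 at offsets 12–15.
Offset 14 falls in char 6's range; it's byte 3 of F0 90 8C B9 = 0x8C.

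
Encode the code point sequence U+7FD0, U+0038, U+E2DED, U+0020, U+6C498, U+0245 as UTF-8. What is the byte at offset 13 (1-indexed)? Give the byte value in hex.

1-indexed offset 13 is 0-indexed offset 12.
U+7FD0 → 3-byte form E7 BF 90 at offsets 0–2.
U+0038 → 1-byte form 38 at offsets 3–3.
U+E2DED → 4-byte form F3 A2 B7 AD at offsets 4–7.
U+0020 → 1-byte form 20 at offsets 8–8.
U+6C498 → 4-byte form F1 AC 92 98 at offsets 9–12.
Offset 12 falls in char 5's range; it's byte 4 of F1 AC 92 98 = 0x98.

0x98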